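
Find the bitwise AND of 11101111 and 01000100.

AND: 1 only when both bits are 1
  11101111
& 01000100
----------
  01000100
Decimal: 239 & 68 = 68



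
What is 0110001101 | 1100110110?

OR: 1 when either bit is 1
  0110001101
| 1100110110
------------
  1110111111
Decimal: 397 | 822 = 959



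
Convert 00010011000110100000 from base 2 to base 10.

Sum of powers of 2 for each 1-bit:
2^5 + 2^7 + 2^8 + 2^12 + 2^13 + 2^16
= 32 + 128 + 256 + 4096 + 8192 + 65536
= 78240



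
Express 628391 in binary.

Using repeated division by 2:
628391 ÷ 2 = 314195 remainder 1
314195 ÷ 2 = 157097 remainder 1
157097 ÷ 2 = 78548 remainder 1
78548 ÷ 2 = 39274 remainder 0
39274 ÷ 2 = 19637 remainder 0
19637 ÷ 2 = 9818 remainder 1
9818 ÷ 2 = 4909 remainder 0
4909 ÷ 2 = 2454 remainder 1
2454 ÷ 2 = 1227 remainder 0
1227 ÷ 2 = 613 remainder 1
613 ÷ 2 = 306 remainder 1
306 ÷ 2 = 153 remainder 0
153 ÷ 2 = 76 remainder 1
76 ÷ 2 = 38 remainder 0
38 ÷ 2 = 19 remainder 0
19 ÷ 2 = 9 remainder 1
9 ÷ 2 = 4 remainder 1
4 ÷ 2 = 2 remainder 0
2 ÷ 2 = 1 remainder 0
1 ÷ 2 = 0 remainder 1
Reading remainders bottom to top: 10011001011010100111



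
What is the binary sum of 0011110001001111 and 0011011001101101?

Add column by column from the right: bit + bit + carry-in; write the sum mod 2, carry 1 when the sum is 2 or 3.
carry:  0111100010011110
        0011110001001111
+       0011011001101101
------------------------
       00111001010111100
(the carry out of the leftmost column, 0, becomes the leading bit)
Decimal check:
  0011110001001111 = 8192 + 4096 + 2048 + 1024 + 64 + 8 + 4 + 2 + 1 = 15439
  0011011001101101 = 8192 + 4096 + 1024 + 512 + 64 + 32 + 8 + 4 + 1 = 13933
  15439 + 13933 = 29372, and 00111001010111100 = 16384 + 8192 + 4096 + 512 + 128 + 32 + 16 + 8 + 4 = 29372 ✓



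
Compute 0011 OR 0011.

OR: 1 when either bit is 1
  0011
| 0011
------
  0011
Decimal: 3 | 3 = 3



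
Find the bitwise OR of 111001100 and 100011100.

OR: 1 when either bit is 1
  111001100
| 100011100
-----------
  111011100
Decimal: 460 | 284 = 476



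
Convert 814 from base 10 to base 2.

Using repeated division by 2:
814 ÷ 2 = 407 remainder 0
407 ÷ 2 = 203 remainder 1
203 ÷ 2 = 101 remainder 1
101 ÷ 2 = 50 remainder 1
50 ÷ 2 = 25 remainder 0
25 ÷ 2 = 12 remainder 1
12 ÷ 2 = 6 remainder 0
6 ÷ 2 = 3 remainder 0
3 ÷ 2 = 1 remainder 1
1 ÷ 2 = 0 remainder 1
Reading remainders bottom to top: 1100101110



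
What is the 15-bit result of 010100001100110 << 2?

Original: 010100001100110 (decimal 10342)
Shift left by 2 positions
Append 2 zeros on the right and drop the 2 high bits that overflow the 15-bit width
Result: 010000110011000 (decimal 8600)
Equivalent: 10342 << 2 = 10342 × 2^2 = 41368, truncated to 15 bits = 8600



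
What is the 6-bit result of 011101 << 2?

Original: 011101 (decimal 29)
Shift left by 2 positions
Append 2 zeros on the right and drop the 2 high bits that overflow the 6-bit width
Result: 110100 (decimal 52)
Equivalent: 29 << 2 = 29 × 2^2 = 116, truncated to 6 bits = 52



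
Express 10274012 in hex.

Using repeated division by 16 (digits 10–15 are A–F):
10274012 ÷ 16 = 642125 remainder 12 (C)
642125 ÷ 16 = 40132 remainder 13 (D)
40132 ÷ 16 = 2508 remainder 4
2508 ÷ 16 = 156 remainder 12 (C)
156 ÷ 16 = 9 remainder 12 (C)
9 ÷ 16 = 0 remainder 9
Reading remainders bottom to top: 9CC4DC



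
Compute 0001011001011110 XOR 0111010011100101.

XOR: 1 when bits differ
  0001011001011110
^ 0111010011100101
------------------
  0110001010111011
Decimal: 5726 ^ 29925 = 25275



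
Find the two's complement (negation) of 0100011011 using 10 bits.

Original: 0100011011
Step 1 - Invert all bits: 1011100100
Step 2 - Add 1: 1011100101
Verification: 0100011011 + 1011100101 = 10000000000; discarding the end carry (carry out of the top bit) leaves the 10-bit value 0000000000, as required for x + (-x)



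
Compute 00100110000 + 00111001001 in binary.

Add column by column from the right: bit + bit + carry-in; write the sum mod 2, carry 1 when the sum is 2 or 3.
carry:  01000000000
        00100110000
+       00111001001
-------------------
       001011111001
(the carry out of the leftmost column, 0, becomes the leading bit)
Decimal check:
  00100110000 = 256 + 32 + 16 = 304
  00111001001 = 256 + 128 + 64 + 8 + 1 = 457
  304 + 457 = 761, and 001011111001 = 512 + 128 + 64 + 32 + 16 + 8 + 1 = 761 ✓



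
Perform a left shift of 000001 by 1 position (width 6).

Original: 000001 (decimal 1)
Shift left by 1 position
Append 1 zero on the right
Result: 000010 (decimal 2)
Equivalent: 1 << 1 = 1 × 2^1 = 2



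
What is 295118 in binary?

Using repeated division by 2:
295118 ÷ 2 = 147559 remainder 0
147559 ÷ 2 = 73779 remainder 1
73779 ÷ 2 = 36889 remainder 1
36889 ÷ 2 = 18444 remainder 1
18444 ÷ 2 = 9222 remainder 0
9222 ÷ 2 = 4611 remainder 0
4611 ÷ 2 = 2305 remainder 1
2305 ÷ 2 = 1152 remainder 1
1152 ÷ 2 = 576 remainder 0
576 ÷ 2 = 288 remainder 0
288 ÷ 2 = 144 remainder 0
144 ÷ 2 = 72 remainder 0
72 ÷ 2 = 36 remainder 0
36 ÷ 2 = 18 remainder 0
18 ÷ 2 = 9 remainder 0
9 ÷ 2 = 4 remainder 1
4 ÷ 2 = 2 remainder 0
2 ÷ 2 = 1 remainder 0
1 ÷ 2 = 0 remainder 1
Reading remainders bottom to top: 1001000000011001110



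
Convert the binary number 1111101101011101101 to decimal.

Sum of powers of 2 for each 1-bit:
2^0 + 2^2 + 2^3 + 2^5 + 2^6 + 2^7 + 2^9 + 2^11 + 2^12 + 2^14 + 2^15 + 2^16 + 2^17 + 2^18
= 1 + 4 + 8 + 32 + 64 + 128 + 512 + 2048 + 4096 + 16384 + 32768 + 65536 + 131072 + 262144
= 514797



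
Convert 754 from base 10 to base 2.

Using repeated division by 2:
754 ÷ 2 = 377 remainder 0
377 ÷ 2 = 188 remainder 1
188 ÷ 2 = 94 remainder 0
94 ÷ 2 = 47 remainder 0
47 ÷ 2 = 23 remainder 1
23 ÷ 2 = 11 remainder 1
11 ÷ 2 = 5 remainder 1
5 ÷ 2 = 2 remainder 1
2 ÷ 2 = 1 remainder 0
1 ÷ 2 = 0 remainder 1
Reading remainders bottom to top: 1011110010



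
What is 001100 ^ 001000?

XOR: 1 when bits differ
  001100
^ 001000
--------
  000100
Decimal: 12 ^ 8 = 4



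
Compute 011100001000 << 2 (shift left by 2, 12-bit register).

Original: 011100001000 (decimal 1800)
Shift left by 2 positions
Append 2 zeros on the right and drop the 2 high bits that overflow the 12-bit width
Result: 110000100000 (decimal 3104)
Equivalent: 1800 << 2 = 1800 × 2^2 = 7200, truncated to 12 bits = 3104



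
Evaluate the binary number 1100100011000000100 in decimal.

Sum of powers of 2 for each 1-bit:
2^2 + 2^9 + 2^10 + 2^14 + 2^17 + 2^18
= 4 + 512 + 1024 + 16384 + 131072 + 262144
= 411140



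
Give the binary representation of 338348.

Using repeated division by 2:
338348 ÷ 2 = 169174 remainder 0
169174 ÷ 2 = 84587 remainder 0
84587 ÷ 2 = 42293 remainder 1
42293 ÷ 2 = 21146 remainder 1
21146 ÷ 2 = 10573 remainder 0
10573 ÷ 2 = 5286 remainder 1
5286 ÷ 2 = 2643 remainder 0
2643 ÷ 2 = 1321 remainder 1
1321 ÷ 2 = 660 remainder 1
660 ÷ 2 = 330 remainder 0
330 ÷ 2 = 165 remainder 0
165 ÷ 2 = 82 remainder 1
82 ÷ 2 = 41 remainder 0
41 ÷ 2 = 20 remainder 1
20 ÷ 2 = 10 remainder 0
10 ÷ 2 = 5 remainder 0
5 ÷ 2 = 2 remainder 1
2 ÷ 2 = 1 remainder 0
1 ÷ 2 = 0 remainder 1
Reading remainders bottom to top: 1010010100110101100



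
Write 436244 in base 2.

Using repeated division by 2:
436244 ÷ 2 = 218122 remainder 0
218122 ÷ 2 = 109061 remainder 0
109061 ÷ 2 = 54530 remainder 1
54530 ÷ 2 = 27265 remainder 0
27265 ÷ 2 = 13632 remainder 1
13632 ÷ 2 = 6816 remainder 0
6816 ÷ 2 = 3408 remainder 0
3408 ÷ 2 = 1704 remainder 0
1704 ÷ 2 = 852 remainder 0
852 ÷ 2 = 426 remainder 0
426 ÷ 2 = 213 remainder 0
213 ÷ 2 = 106 remainder 1
106 ÷ 2 = 53 remainder 0
53 ÷ 2 = 26 remainder 1
26 ÷ 2 = 13 remainder 0
13 ÷ 2 = 6 remainder 1
6 ÷ 2 = 3 remainder 0
3 ÷ 2 = 1 remainder 1
1 ÷ 2 = 0 remainder 1
Reading remainders bottom to top: 1101010100000010100



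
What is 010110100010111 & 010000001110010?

AND: 1 only when both bits are 1
  010110100010111
& 010000001110010
-----------------
  010000000010010
Decimal: 11543 & 8306 = 8210



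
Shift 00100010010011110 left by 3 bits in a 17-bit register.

Original: 00100010010011110 (decimal 17566)
Shift left by 3 positions
Append 3 zeros on the right and drop the 3 high bits that overflow the 17-bit width
Result: 00010010011110000 (decimal 9456)
Equivalent: 17566 << 3 = 17566 × 2^3 = 140528, truncated to 17 bits = 9456



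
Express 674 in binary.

Using repeated division by 2:
674 ÷ 2 = 337 remainder 0
337 ÷ 2 = 168 remainder 1
168 ÷ 2 = 84 remainder 0
84 ÷ 2 = 42 remainder 0
42 ÷ 2 = 21 remainder 0
21 ÷ 2 = 10 remainder 1
10 ÷ 2 = 5 remainder 0
5 ÷ 2 = 2 remainder 1
2 ÷ 2 = 1 remainder 0
1 ÷ 2 = 0 remainder 1
Reading remainders bottom to top: 1010100010



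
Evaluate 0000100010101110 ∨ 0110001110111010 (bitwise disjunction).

OR: 1 when either bit is 1
  0000100010101110
| 0110001110111010
------------------
  0110101110111110
Decimal: 2222 | 25530 = 27582



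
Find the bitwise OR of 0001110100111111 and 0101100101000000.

OR: 1 when either bit is 1
  0001110100111111
| 0101100101000000
------------------
  0101110101111111
Decimal: 7487 | 22848 = 23935



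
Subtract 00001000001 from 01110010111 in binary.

Method 1 - Direct subtraction (column by column from the right: bit − bit − borrow-in; if negative, add 2 and borrow 1 from the next column):
borrow: 00010000000
        01110010111
-       00001000001
-------------------
        01101010110

Method 2 - Add two's complement:
Two's complement of 00001000001: invert → 11110111110, add 1 → 11110111111
  01110010111
+ 11110111111
-------------
 101101010110  (end carry out of the top bit = 1)
Discarding the end carry: 01101010110
Decimal check:
  01110010111 = 512 + 256 + 128 + 16 + 4 + 2 + 1 = 919
  00001000001 = 64 + 1 = 65
  919 - 65 = 854, and 01101010110 = 512 + 256 + 64 + 16 + 4 + 2 = 854 ✓



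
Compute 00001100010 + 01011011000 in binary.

Add column by column from the right: bit + bit + carry-in; write the sum mod 2, carry 1 when the sum is 2 or 3.
carry:  00110000000
        00001100010
+       01011011000
-------------------
       001100111010
(the carry out of the leftmost column, 0, becomes the leading bit)
Decimal check:
  00001100010 = 64 + 32 + 2 = 98
  01011011000 = 512 + 128 + 64 + 16 + 8 = 728
  98 + 728 = 826, and 001100111010 = 512 + 256 + 32 + 16 + 8 + 2 = 826 ✓



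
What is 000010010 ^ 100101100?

XOR: 1 when bits differ
  000010010
^ 100101100
-----------
  100111110
Decimal: 18 ^ 300 = 318



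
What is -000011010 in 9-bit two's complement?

Original: 000011010
Step 1 - Invert all bits: 111100101
Step 2 - Add 1: 111100110
Verification: 000011010 + 111100110 = 1000000000; discarding the end carry (carry out of the top bit) leaves the 9-bit value 000000000, as required for x + (-x)



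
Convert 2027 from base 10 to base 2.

Using repeated division by 2:
2027 ÷ 2 = 1013 remainder 1
1013 ÷ 2 = 506 remainder 1
506 ÷ 2 = 253 remainder 0
253 ÷ 2 = 126 remainder 1
126 ÷ 2 = 63 remainder 0
63 ÷ 2 = 31 remainder 1
31 ÷ 2 = 15 remainder 1
15 ÷ 2 = 7 remainder 1
7 ÷ 2 = 3 remainder 1
3 ÷ 2 = 1 remainder 1
1 ÷ 2 = 0 remainder 1
Reading remainders bottom to top: 11111101011



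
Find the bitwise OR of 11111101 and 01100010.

OR: 1 when either bit is 1
  11111101
| 01100010
----------
  11111111
Decimal: 253 | 98 = 255



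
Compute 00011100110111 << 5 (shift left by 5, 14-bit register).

Original: 00011100110111 (decimal 1847)
Shift left by 5 positions
Append 5 zeros on the right and drop the 5 high bits that overflow the 14-bit width
Result: 10011011100000 (decimal 9952)
Equivalent: 1847 << 5 = 1847 × 2^5 = 59104, truncated to 14 bits = 9952



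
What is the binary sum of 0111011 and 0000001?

Add column by column from the right: bit + bit + carry-in; write the sum mod 2, carry 1 when the sum is 2 or 3.
carry:  0000110
        0111011
+       0000001
---------------
       00111100
(the carry out of the leftmost column, 0, becomes the leading bit)
Decimal check:
  0111011 = 32 + 16 + 8 + 2 + 1 = 59
  0000001 = 1
  59 + 1 = 60, and 00111100 = 32 + 16 + 8 + 4 = 60 ✓



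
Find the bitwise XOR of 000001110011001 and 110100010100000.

XOR: 1 when bits differ
  000001110011001
^ 110100010100000
-----------------
  110101100111001
Decimal: 921 ^ 26784 = 27449



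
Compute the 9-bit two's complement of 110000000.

Original (sign bit 1, negative): 110000000
Step 1 - Invert all bits: 001111111
Step 2 - Add 1: 010000000
Verification: 110000000 + 010000000 = 1000000000; discarding the end carry (carry out of the top bit) leaves the 9-bit value 000000000, as required for x + (-x)



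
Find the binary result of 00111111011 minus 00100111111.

Method 1 - Direct subtraction (column by column from the right: bit − bit − borrow-in; if negative, add 2 and borrow 1 from the next column):
borrow: 00001111000
        00111111011
-       00100111111
-------------------
        00010111100

Method 2 - Add two's complement:
Two's complement of 00100111111: invert → 11011000000, add 1 → 11011000001
  00111111011
+ 11011000001
-------------
 100010111100  (end carry out of the top bit = 1)
Discarding the end carry: 00010111100
Decimal check:
  00111111011 = 256 + 128 + 64 + 32 + 16 + 8 + 2 + 1 = 507
  00100111111 = 256 + 32 + 16 + 8 + 4 + 2 + 1 = 319
  507 - 319 = 188, and 00010111100 = 128 + 32 + 16 + 8 + 4 = 188 ✓



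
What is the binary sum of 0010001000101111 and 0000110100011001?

Add column by column from the right: bit + bit + carry-in; write the sum mod 2, carry 1 when the sum is 2 or 3.
carry:  0000000001111110
        0010001000101111
+       0000110100011001
------------------------
       00010111101001000
(the carry out of the leftmost column, 0, becomes the leading bit)
Decimal check:
  0010001000101111 = 8192 + 512 + 32 + 8 + 4 + 2 + 1 = 8751
  0000110100011001 = 2048 + 1024 + 256 + 16 + 8 + 1 = 3353
  8751 + 3353 = 12104, and 00010111101001000 = 8192 + 2048 + 1024 + 512 + 256 + 64 + 8 = 12104 ✓



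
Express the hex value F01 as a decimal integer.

Expand by place value (powers of 16):
Digit values: F = 15
F01 = 15 × 16^2 + 0 × 16^1 + 1 × 16^0
= 15 × 256 + 0 × 16 + 1 × 1
= 3840 + 0 + 1
= 3841



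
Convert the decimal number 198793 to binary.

Using repeated division by 2:
198793 ÷ 2 = 99396 remainder 1
99396 ÷ 2 = 49698 remainder 0
49698 ÷ 2 = 24849 remainder 0
24849 ÷ 2 = 12424 remainder 1
12424 ÷ 2 = 6212 remainder 0
6212 ÷ 2 = 3106 remainder 0
3106 ÷ 2 = 1553 remainder 0
1553 ÷ 2 = 776 remainder 1
776 ÷ 2 = 388 remainder 0
388 ÷ 2 = 194 remainder 0
194 ÷ 2 = 97 remainder 0
97 ÷ 2 = 48 remainder 1
48 ÷ 2 = 24 remainder 0
24 ÷ 2 = 12 remainder 0
12 ÷ 2 = 6 remainder 0
6 ÷ 2 = 3 remainder 0
3 ÷ 2 = 1 remainder 1
1 ÷ 2 = 0 remainder 1
Reading remainders bottom to top: 110000100010001001



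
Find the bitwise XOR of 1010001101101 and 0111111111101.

XOR: 1 when bits differ
  1010001101101
^ 0111111111101
---------------
  1101110010000
Decimal: 5229 ^ 4093 = 7056



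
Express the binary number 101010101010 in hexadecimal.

Group into 4-bit nibbles from right:
  1010 = A
  1010 = A
  1010 = A
Result: AAA



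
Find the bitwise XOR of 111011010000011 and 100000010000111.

XOR: 1 when bits differ
  111011010000011
^ 100000010000111
-----------------
  011011000000100
Decimal: 30339 ^ 16519 = 13828



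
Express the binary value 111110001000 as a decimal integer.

Sum of powers of 2 for each 1-bit:
2^3 + 2^7 + 2^8 + 2^9 + 2^10 + 2^11
= 8 + 128 + 256 + 512 + 1024 + 2048
= 3976



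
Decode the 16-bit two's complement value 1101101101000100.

Binary: 1101101101000100
Sign bit: 1 (negative)
Invert: 0010010010111011
Add 1:  0010010010111100
Magnitude: 0010010010111100 = 8192 + 1024 + 128 + 32 + 16 + 8 + 4 = 9404
Value: -9404



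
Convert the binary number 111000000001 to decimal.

Sum of powers of 2 for each 1-bit:
2^0 + 2^9 + 2^10 + 2^11
= 1 + 512 + 1024 + 2048
= 3585



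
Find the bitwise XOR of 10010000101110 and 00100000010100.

XOR: 1 when bits differ
  10010000101110
^ 00100000010100
----------------
  10110000111010
Decimal: 9262 ^ 2068 = 11322



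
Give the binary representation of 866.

Using repeated division by 2:
866 ÷ 2 = 433 remainder 0
433 ÷ 2 = 216 remainder 1
216 ÷ 2 = 108 remainder 0
108 ÷ 2 = 54 remainder 0
54 ÷ 2 = 27 remainder 0
27 ÷ 2 = 13 remainder 1
13 ÷ 2 = 6 remainder 1
6 ÷ 2 = 3 remainder 0
3 ÷ 2 = 1 remainder 1
1 ÷ 2 = 0 remainder 1
Reading remainders bottom to top: 1101100010



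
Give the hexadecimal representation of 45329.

Using repeated division by 16 (digits 10–15 are A–F):
45329 ÷ 16 = 2833 remainder 1
2833 ÷ 16 = 177 remainder 1
177 ÷ 16 = 11 remainder 1
11 ÷ 16 = 0 remainder 11 (B)
Reading remainders bottom to top: B111



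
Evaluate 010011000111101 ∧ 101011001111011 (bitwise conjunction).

AND: 1 only when both bits are 1
  010011000111101
& 101011001111011
-----------------
  000011000111001
Decimal: 9789 & 22139 = 1593



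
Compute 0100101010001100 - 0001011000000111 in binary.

Method 1 - Direct subtraction (column by column from the right: bit − bit − borrow-in; if negative, add 2 and borrow 1 from the next column):
borrow: 0110100000001110
        0100101010001100
-       0001011000000111
------------------------
        0011010010000101

Method 2 - Add two's complement:
Two's complement of 0001011000000111: invert → 1110100111111000, add 1 → 1110100111111001
  0100101010001100
+ 1110100111111001
------------------
 10011010010000101  (end carry out of the top bit = 1)
Discarding the end carry: 0011010010000101
Decimal check:
  0100101010001100 = 16384 + 2048 + 512 + 128 + 8 + 4 = 19084
  0001011000000111 = 4096 + 1024 + 512 + 4 + 2 + 1 = 5639
  19084 - 5639 = 13445, and 0011010010000101 = 8192 + 4096 + 1024 + 128 + 4 + 1 = 13445 ✓



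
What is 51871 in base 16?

Using repeated division by 16 (digits 10–15 are A–F):
51871 ÷ 16 = 3241 remainder 15 (F)
3241 ÷ 16 = 202 remainder 9
202 ÷ 16 = 12 remainder 10 (A)
12 ÷ 16 = 0 remainder 12 (C)
Reading remainders bottom to top: CA9F



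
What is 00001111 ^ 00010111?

XOR: 1 when bits differ
  00001111
^ 00010111
----------
  00011000
Decimal: 15 ^ 23 = 24



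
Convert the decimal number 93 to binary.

Using repeated division by 2:
93 ÷ 2 = 46 remainder 1
46 ÷ 2 = 23 remainder 0
23 ÷ 2 = 11 remainder 1
11 ÷ 2 = 5 remainder 1
5 ÷ 2 = 2 remainder 1
2 ÷ 2 = 1 remainder 0
1 ÷ 2 = 0 remainder 1
Reading remainders bottom to top: 1011101



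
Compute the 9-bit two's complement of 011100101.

Original: 011100101
Step 1 - Invert all bits: 100011010
Step 2 - Add 1: 100011011
Verification: 011100101 + 100011011 = 1000000000; discarding the end carry (carry out of the top bit) leaves the 9-bit value 000000000, as required for x + (-x)



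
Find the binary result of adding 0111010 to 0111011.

Add column by column from the right: bit + bit + carry-in; write the sum mod 2, carry 1 when the sum is 2 or 3.
carry:  1110100
        0111010
+       0111011
---------------
       01110101
(the carry out of the leftmost column, 0, becomes the leading bit)
Decimal check:
  0111010 = 32 + 16 + 8 + 2 = 58
  0111011 = 32 + 16 + 8 + 2 + 1 = 59
  58 + 59 = 117, and 01110101 = 64 + 32 + 16 + 4 + 1 = 117 ✓



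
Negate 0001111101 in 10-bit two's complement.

Original: 0001111101
Step 1 - Invert all bits: 1110000010
Step 2 - Add 1: 1110000011
Verification: 0001111101 + 1110000011 = 10000000000; discarding the end carry (carry out of the top bit) leaves the 10-bit value 0000000000, as required for x + (-x)



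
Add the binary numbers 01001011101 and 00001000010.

Add column by column from the right: bit + bit + carry-in; write the sum mod 2, carry 1 when the sum is 2 or 3.
carry:  00010000000
        01001011101
+       00001000010
-------------------
       001010011111
(the carry out of the leftmost column, 0, becomes the leading bit)
Decimal check:
  01001011101 = 512 + 64 + 16 + 8 + 4 + 1 = 605
  00001000010 = 64 + 2 = 66
  605 + 66 = 671, and 001010011111 = 512 + 128 + 16 + 8 + 4 + 2 + 1 = 671 ✓



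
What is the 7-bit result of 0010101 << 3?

Original: 0010101 (decimal 21)
Shift left by 3 positions
Append 3 zeros on the right and drop the 3 high bits that overflow the 7-bit width
Result: 0101000 (decimal 40)
Equivalent: 21 << 3 = 21 × 2^3 = 168, truncated to 7 bits = 40



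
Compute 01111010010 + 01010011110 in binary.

Add column by column from the right: bit + bit + carry-in; write the sum mod 2, carry 1 when the sum is 2 or 3.
carry:  11100111100
        01111010010
+       01010011110
-------------------
       011001110000
(the carry out of the leftmost column, 0, becomes the leading bit)
Decimal check:
  01111010010 = 512 + 256 + 128 + 64 + 16 + 2 = 978
  01010011110 = 512 + 128 + 16 + 8 + 4 + 2 = 670
  978 + 670 = 1648, and 011001110000 = 1024 + 512 + 64 + 32 + 16 = 1648 ✓



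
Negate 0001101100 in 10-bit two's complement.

Original: 0001101100
Step 1 - Invert all bits: 1110010011
Step 2 - Add 1: 1110010100
Verification: 0001101100 + 1110010100 = 10000000000; discarding the end carry (carry out of the top bit) leaves the 10-bit value 0000000000, as required for x + (-x)



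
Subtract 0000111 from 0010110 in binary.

Method 1 - Direct subtraction (column by column from the right: bit − bit − borrow-in; if negative, add 2 and borrow 1 from the next column):
borrow: 0011110
        0010110
-       0000111
---------------
        0001111

Method 2 - Add two's complement:
Two's complement of 0000111: invert → 1111000, add 1 → 1111001
  0010110
+ 1111001
---------
 10001111  (end carry out of the top bit = 1)
Discarding the end carry: 0001111
Decimal check:
  0010110 = 16 + 4 + 2 = 22
  0000111 = 4 + 2 + 1 = 7
  22 - 7 = 15, and 0001111 = 8 + 4 + 2 + 1 = 15 ✓



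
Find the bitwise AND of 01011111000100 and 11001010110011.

AND: 1 only when both bits are 1
  01011111000100
& 11001010110011
----------------
  01001010000000
Decimal: 6084 & 12979 = 4736



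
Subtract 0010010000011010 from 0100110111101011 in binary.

Method 1 - Direct subtraction (column by column from the right: bit − bit − borrow-in; if negative, add 2 and borrow 1 from the next column):
borrow: 0100000000100000
        0100110111101011
-       0010010000011010
------------------------
        0010100111010001

Method 2 - Add two's complement:
Two's complement of 0010010000011010: invert → 1101101111100101, add 1 → 1101101111100110
  0100110111101011
+ 1101101111100110
------------------
 10010100111010001  (end carry out of the top bit = 1)
Discarding the end carry: 0010100111010001
Decimal check:
  0100110111101011 = 16384 + 2048 + 1024 + 256 + 128 + 64 + 32 + 8 + 2 + 1 = 19947
  0010010000011010 = 8192 + 1024 + 16 + 8 + 2 = 9242
  19947 - 9242 = 10705, and 0010100111010001 = 8192 + 2048 + 256 + 128 + 64 + 16 + 1 = 10705 ✓



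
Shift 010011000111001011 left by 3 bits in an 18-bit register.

Original: 010011000111001011 (decimal 78283)
Shift left by 3 positions
Append 3 zeros on the right and drop the 3 high bits that overflow the 18-bit width
Result: 011000111001011000 (decimal 101976)
Equivalent: 78283 << 3 = 78283 × 2^3 = 626264, truncated to 18 bits = 101976



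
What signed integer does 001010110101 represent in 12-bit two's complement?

Binary: 001010110101
Sign bit: 0 (non-negative)
Read directly as an unsigned value:
001010110101 = 512 + 128 + 32 + 16 + 4 + 1 = 693
Value: 693



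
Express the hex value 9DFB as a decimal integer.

Expand by place value (powers of 16):
Digit values: D = 13, F = 15, B = 11
9DFB = 9 × 16^3 + 13 × 16^2 + 15 × 16^1 + 11 × 16^0
= 9 × 4096 + 13 × 256 + 15 × 16 + 11 × 1
= 36864 + 3328 + 240 + 11
= 40443



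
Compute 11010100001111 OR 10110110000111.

OR: 1 when either bit is 1
  11010100001111
| 10110110000111
----------------
  11110110001111
Decimal: 13583 | 11655 = 15759



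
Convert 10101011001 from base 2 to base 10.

Sum of powers of 2 for each 1-bit:
2^0 + 2^3 + 2^4 + 2^6 + 2^8 + 2^10
= 1 + 8 + 16 + 64 + 256 + 1024
= 1369



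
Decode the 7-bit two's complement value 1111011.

Binary: 1111011
Sign bit: 1 (negative)
Invert: 0000100
Add 1:  0000101
Magnitude: 0000101 = 4 + 1 = 5
Value: -5



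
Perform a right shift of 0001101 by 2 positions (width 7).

Original: 0001101 (decimal 13)
Shift right by 2 positions
Drop the 2 low bits; fill with zeros on the left
Result: 0000011 (decimal 3)
Equivalent: 13 >> 2 = 13 ÷ 2^2 = 3



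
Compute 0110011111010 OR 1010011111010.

OR: 1 when either bit is 1
  0110011111010
| 1010011111010
---------------
  1110011111010
Decimal: 3322 | 5370 = 7418



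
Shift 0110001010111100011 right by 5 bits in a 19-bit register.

Original: 0110001010111100011 (decimal 202211)
Shift right by 5 positions
Drop the 5 low bits; fill with zeros on the left
Result: 0000001100010101111 (decimal 6319)
Equivalent: 202211 >> 5 = 202211 ÷ 2^5 = 6319



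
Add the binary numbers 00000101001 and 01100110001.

Add column by column from the right: bit + bit + carry-in; write the sum mod 2, carry 1 when the sum is 2 or 3.
carry:  00001000010
        00000101001
+       01100110001
-------------------
       001101011010
(the carry out of the leftmost column, 0, becomes the leading bit)
Decimal check:
  00000101001 = 32 + 8 + 1 = 41
  01100110001 = 512 + 256 + 32 + 16 + 1 = 817
  41 + 817 = 858, and 001101011010 = 512 + 256 + 64 + 16 + 8 + 2 = 858 ✓



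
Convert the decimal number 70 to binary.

Using repeated division by 2:
70 ÷ 2 = 35 remainder 0
35 ÷ 2 = 17 remainder 1
17 ÷ 2 = 8 remainder 1
8 ÷ 2 = 4 remainder 0
4 ÷ 2 = 2 remainder 0
2 ÷ 2 = 1 remainder 0
1 ÷ 2 = 0 remainder 1
Reading remainders bottom to top: 1000110



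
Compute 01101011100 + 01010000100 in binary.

Add column by column from the right: bit + bit + carry-in; write the sum mod 2, carry 1 when the sum is 2 or 3.
carry:  10000111000
        01101011100
+       01010000100
-------------------
       010111100000
(the carry out of the leftmost column, 0, becomes the leading bit)
Decimal check:
  01101011100 = 512 + 256 + 64 + 16 + 8 + 4 = 860
  01010000100 = 512 + 128 + 4 = 644
  860 + 644 = 1504, and 010111100000 = 1024 + 256 + 128 + 64 + 32 = 1504 ✓



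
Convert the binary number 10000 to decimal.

Sum of powers of 2 for each 1-bit:
2^4
= 16
= 16



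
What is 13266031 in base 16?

Using repeated division by 16 (digits 10–15 are A–F):
13266031 ÷ 16 = 829126 remainder 15 (F)
829126 ÷ 16 = 51820 remainder 6
51820 ÷ 16 = 3238 remainder 12 (C)
3238 ÷ 16 = 202 remainder 6
202 ÷ 16 = 12 remainder 10 (A)
12 ÷ 16 = 0 remainder 12 (C)
Reading remainders bottom to top: CA6C6F



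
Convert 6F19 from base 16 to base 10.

Expand by place value (powers of 16):
Digit values: F = 15
6F19 = 6 × 16^3 + 15 × 16^2 + 1 × 16^1 + 9 × 16^0
= 6 × 4096 + 15 × 256 + 1 × 16 + 9 × 1
= 24576 + 3840 + 16 + 9
= 28441



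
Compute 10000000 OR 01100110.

OR: 1 when either bit is 1
  10000000
| 01100110
----------
  11100110
Decimal: 128 | 102 = 230



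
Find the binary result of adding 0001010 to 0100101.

Add column by column from the right: bit + bit + carry-in; write the sum mod 2, carry 1 when the sum is 2 or 3.
carry:  0000000
        0001010
+       0100101
---------------
       00101111
(the carry out of the leftmost column, 0, becomes the leading bit)
Decimal check:
  0001010 = 8 + 2 = 10
  0100101 = 32 + 4 + 1 = 37
  10 + 37 = 47, and 00101111 = 32 + 8 + 4 + 2 + 1 = 47 ✓



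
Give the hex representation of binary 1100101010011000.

Group into 4-bit nibbles from right:
  1100 = C
  1010 = A
  1001 = 9
  1000 = 8
Result: CA98



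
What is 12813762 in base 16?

Using repeated division by 16 (digits 10–15 are A–F):
12813762 ÷ 16 = 800860 remainder 2
800860 ÷ 16 = 50053 remainder 12 (C)
50053 ÷ 16 = 3128 remainder 5
3128 ÷ 16 = 195 remainder 8
195 ÷ 16 = 12 remainder 3
12 ÷ 16 = 0 remainder 12 (C)
Reading remainders bottom to top: C385C2



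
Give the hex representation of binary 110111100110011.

Group into 4-bit nibbles from right:
  0110 = 6
  1111 = F
  0011 = 3
  0011 = 3
Result: 6F33



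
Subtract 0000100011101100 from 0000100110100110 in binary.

Method 1 - Direct subtraction (column by column from the right: bit − bit − borrow-in; if negative, add 2 and borrow 1 from the next column):
borrow: 0000000111110000
        0000100110100110
-       0000100011101100
------------------------
        0000000010111010

Method 2 - Add two's complement:
Two's complement of 0000100011101100: invert → 1111011100010011, add 1 → 1111011100010100
  0000100110100110
+ 1111011100010100
------------------
 10000000010111010  (end carry out of the top bit = 1)
Discarding the end carry: 0000000010111010
Decimal check:
  0000100110100110 = 2048 + 256 + 128 + 32 + 4 + 2 = 2470
  0000100011101100 = 2048 + 128 + 64 + 32 + 8 + 4 = 2284
  2470 - 2284 = 186, and 0000000010111010 = 128 + 32 + 16 + 8 + 2 = 186 ✓



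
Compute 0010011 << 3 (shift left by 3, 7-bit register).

Original: 0010011 (decimal 19)
Shift left by 3 positions
Append 3 zeros on the right and drop the 3 high bits that overflow the 7-bit width
Result: 0011000 (decimal 24)
Equivalent: 19 << 3 = 19 × 2^3 = 152, truncated to 7 bits = 24



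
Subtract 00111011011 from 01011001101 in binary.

Method 1 - Direct subtraction (column by column from the right: bit − bit − borrow-in; if negative, add 2 and borrow 1 from the next column):
borrow: 01111100100
        01011001101
-       00111011011
-------------------
        00011110010

Method 2 - Add two's complement:
Two's complement of 00111011011: invert → 11000100100, add 1 → 11000100101
  01011001101
+ 11000100101
-------------
 100011110010  (end carry out of the top bit = 1)
Discarding the end carry: 00011110010
Decimal check:
  01011001101 = 512 + 128 + 64 + 8 + 4 + 1 = 717
  00111011011 = 256 + 128 + 64 + 16 + 8 + 2 + 1 = 475
  717 - 475 = 242, and 00011110010 = 128 + 64 + 32 + 16 + 2 = 242 ✓



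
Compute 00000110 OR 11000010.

OR: 1 when either bit is 1
  00000110
| 11000010
----------
  11000110
Decimal: 6 | 194 = 198



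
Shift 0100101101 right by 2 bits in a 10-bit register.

Original: 0100101101 (decimal 301)
Shift right by 2 positions
Drop the 2 low bits; fill with zeros on the left
Result: 0001001011 (decimal 75)
Equivalent: 301 >> 2 = 301 ÷ 2^2 = 75



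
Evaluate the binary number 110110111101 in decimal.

Sum of powers of 2 for each 1-bit:
2^0 + 2^2 + 2^3 + 2^4 + 2^5 + 2^7 + 2^8 + 2^10 + 2^11
= 1 + 4 + 8 + 16 + 32 + 128 + 256 + 1024 + 2048
= 3517



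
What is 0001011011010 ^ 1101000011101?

XOR: 1 when bits differ
  0001011011010
^ 1101000011101
---------------
  1100011000111
Decimal: 730 ^ 6685 = 6343



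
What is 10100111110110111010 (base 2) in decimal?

Sum of powers of 2 for each 1-bit:
2^1 + 2^3 + 2^4 + 2^5 + 2^7 + 2^8 + 2^10 + 2^11 + 2^12 + 2^13 + 2^14 + 2^17 + 2^19
= 2 + 8 + 16 + 32 + 128 + 256 + 1024 + 2048 + 4096 + 8192 + 16384 + 131072 + 524288
= 687546



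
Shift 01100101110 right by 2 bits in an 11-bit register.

Original: 01100101110 (decimal 814)
Shift right by 2 positions
Drop the 2 low bits; fill with zeros on the left
Result: 00011001011 (decimal 203)
Equivalent: 814 >> 2 = 814 ÷ 2^2 = 203



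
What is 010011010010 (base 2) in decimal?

Sum of powers of 2 for each 1-bit:
2^1 + 2^4 + 2^6 + 2^7 + 2^10
= 2 + 16 + 64 + 128 + 1024
= 1234



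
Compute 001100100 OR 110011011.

OR: 1 when either bit is 1
  001100100
| 110011011
-----------
  111111111
Decimal: 100 | 411 = 511



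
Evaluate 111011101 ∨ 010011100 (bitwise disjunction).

OR: 1 when either bit is 1
  111011101
| 010011100
-----------
  111011101
Decimal: 477 | 156 = 477



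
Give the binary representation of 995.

Using repeated division by 2:
995 ÷ 2 = 497 remainder 1
497 ÷ 2 = 248 remainder 1
248 ÷ 2 = 124 remainder 0
124 ÷ 2 = 62 remainder 0
62 ÷ 2 = 31 remainder 0
31 ÷ 2 = 15 remainder 1
15 ÷ 2 = 7 remainder 1
7 ÷ 2 = 3 remainder 1
3 ÷ 2 = 1 remainder 1
1 ÷ 2 = 0 remainder 1
Reading remainders bottom to top: 1111100011



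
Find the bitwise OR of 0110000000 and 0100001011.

OR: 1 when either bit is 1
  0110000000
| 0100001011
------------
  0110001011
Decimal: 384 | 267 = 395



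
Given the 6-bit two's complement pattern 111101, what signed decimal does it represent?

Binary: 111101
Sign bit: 1 (negative)
Invert: 000010
Add 1:  000011
Magnitude: 000011 = 2 + 1 = 3
Value: -3



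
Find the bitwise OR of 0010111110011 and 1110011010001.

OR: 1 when either bit is 1
  0010111110011
| 1110011010001
---------------
  1110111110011
Decimal: 1523 | 7377 = 7667



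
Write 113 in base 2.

Using repeated division by 2:
113 ÷ 2 = 56 remainder 1
56 ÷ 2 = 28 remainder 0
28 ÷ 2 = 14 remainder 0
14 ÷ 2 = 7 remainder 0
7 ÷ 2 = 3 remainder 1
3 ÷ 2 = 1 remainder 1
1 ÷ 2 = 0 remainder 1
Reading remainders bottom to top: 1110001



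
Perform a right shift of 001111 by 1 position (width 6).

Original: 001111 (decimal 15)
Shift right by 1 position
Drop the 1 low bit; fill with zero on the left
Result: 000111 (decimal 7)
Equivalent: 15 >> 1 = 15 ÷ 2^1 = 7



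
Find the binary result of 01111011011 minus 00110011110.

Method 1 - Direct subtraction (column by column from the right: bit − bit − borrow-in; if negative, add 2 and borrow 1 from the next column):
borrow: 00001111000
        01111011011
-       00110011110
-------------------
        01000111101

Method 2 - Add two's complement:
Two's complement of 00110011110: invert → 11001100001, add 1 → 11001100010
  01111011011
+ 11001100010
-------------
 101000111101  (end carry out of the top bit = 1)
Discarding the end carry: 01000111101
Decimal check:
  01111011011 = 512 + 256 + 128 + 64 + 16 + 8 + 2 + 1 = 987
  00110011110 = 256 + 128 + 16 + 8 + 4 + 2 = 414
  987 - 414 = 573, and 01000111101 = 512 + 32 + 16 + 8 + 4 + 1 = 573 ✓



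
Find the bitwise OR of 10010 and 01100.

OR: 1 when either bit is 1
  10010
| 01100
-------
  11110
Decimal: 18 | 12 = 30



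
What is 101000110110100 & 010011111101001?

AND: 1 only when both bits are 1
  101000110110100
& 010011111101001
-----------------
  000000110100000
Decimal: 20916 & 10217 = 416



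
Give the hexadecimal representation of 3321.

Using repeated division by 16 (digits 10–15 are A–F):
3321 ÷ 16 = 207 remainder 9
207 ÷ 16 = 12 remainder 15 (F)
12 ÷ 16 = 0 remainder 12 (C)
Reading remainders bottom to top: CF9



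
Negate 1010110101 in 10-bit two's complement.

Original (sign bit 1, negative): 1010110101
Step 1 - Invert all bits: 0101001010
Step 2 - Add 1: 0101001011
Verification: 1010110101 + 0101001011 = 10000000000; discarding the end carry (carry out of the top bit) leaves the 10-bit value 0000000000, as required for x + (-x)



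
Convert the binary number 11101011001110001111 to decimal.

Sum of powers of 2 for each 1-bit:
2^0 + 2^1 + 2^2 + 2^3 + 2^7 + 2^8 + 2^9 + 2^12 + 2^13 + 2^15 + 2^17 + 2^18 + 2^19
= 1 + 2 + 4 + 8 + 128 + 256 + 512 + 4096 + 8192 + 32768 + 131072 + 262144 + 524288
= 963471



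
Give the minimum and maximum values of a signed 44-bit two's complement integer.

For 44-bit two's complement:
Minimum: -2^43 = -8796093022208
Maximum: 2^43 - 1 = 8796093022207



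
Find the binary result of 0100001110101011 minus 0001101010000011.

Method 1 - Direct subtraction (column by column from the right: bit − bit − borrow-in; if negative, add 2 and borrow 1 from the next column):
borrow: 0111000000000000
        0100001110101011
-       0001101010000011
------------------------
        0010100100101000

Method 2 - Add two's complement:
Two's complement of 0001101010000011: invert → 1110010101111100, add 1 → 1110010101111101
  0100001110101011
+ 1110010101111101
------------------
 10010100100101000  (end carry out of the top bit = 1)
Discarding the end carry: 0010100100101000
Decimal check:
  0100001110101011 = 16384 + 512 + 256 + 128 + 32 + 8 + 2 + 1 = 17323
  0001101010000011 = 4096 + 2048 + 512 + 128 + 2 + 1 = 6787
  17323 - 6787 = 10536, and 0010100100101000 = 8192 + 2048 + 256 + 32 + 8 = 10536 ✓



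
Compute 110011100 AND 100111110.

AND: 1 only when both bits are 1
  110011100
& 100111110
-----------
  100011100
Decimal: 412 & 318 = 284



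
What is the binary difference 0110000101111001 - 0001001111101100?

Method 1 - Direct subtraction (column by column from the right: bit − bit − borrow-in; if negative, add 2 and borrow 1 from the next column):
borrow: 0011111100011000
        0110000101111001
-       0001001111101100
------------------------
        0100110110001101

Method 2 - Add two's complement:
Two's complement of 0001001111101100: invert → 1110110000010011, add 1 → 1110110000010100
  0110000101111001
+ 1110110000010100
------------------
 10100110110001101  (end carry out of the top bit = 1)
Discarding the end carry: 0100110110001101
Decimal check:
  0110000101111001 = 16384 + 8192 + 256 + 64 + 32 + 16 + 8 + 1 = 24953
  0001001111101100 = 4096 + 512 + 256 + 128 + 64 + 32 + 8 + 4 = 5100
  24953 - 5100 = 19853, and 0100110110001101 = 16384 + 2048 + 1024 + 256 + 128 + 8 + 4 + 1 = 19853 ✓



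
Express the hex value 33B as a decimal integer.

Expand by place value (powers of 16):
Digit values: B = 11
33B = 3 × 16^2 + 3 × 16^1 + 11 × 16^0
= 3 × 256 + 3 × 16 + 11 × 1
= 768 + 48 + 11
= 827



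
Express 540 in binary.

Using repeated division by 2:
540 ÷ 2 = 270 remainder 0
270 ÷ 2 = 135 remainder 0
135 ÷ 2 = 67 remainder 1
67 ÷ 2 = 33 remainder 1
33 ÷ 2 = 16 remainder 1
16 ÷ 2 = 8 remainder 0
8 ÷ 2 = 4 remainder 0
4 ÷ 2 = 2 remainder 0
2 ÷ 2 = 1 remainder 0
1 ÷ 2 = 0 remainder 1
Reading remainders bottom to top: 1000011100



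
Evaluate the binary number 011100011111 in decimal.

Sum of powers of 2 for each 1-bit:
2^0 + 2^1 + 2^2 + 2^3 + 2^4 + 2^8 + 2^9 + 2^10
= 1 + 2 + 4 + 8 + 16 + 256 + 512 + 1024
= 1823



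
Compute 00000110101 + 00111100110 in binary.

Add column by column from the right: bit + bit + carry-in; write the sum mod 2, carry 1 when the sum is 2 or 3.
carry:  01111001000
        00000110101
+       00111100110
-------------------
       001000011011
(the carry out of the leftmost column, 0, becomes the leading bit)
Decimal check:
  00000110101 = 32 + 16 + 4 + 1 = 53
  00111100110 = 256 + 128 + 64 + 32 + 4 + 2 = 486
  53 + 486 = 539, and 001000011011 = 512 + 16 + 8 + 2 + 1 = 539 ✓



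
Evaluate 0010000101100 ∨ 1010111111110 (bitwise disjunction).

OR: 1 when either bit is 1
  0010000101100
| 1010111111110
---------------
  1010111111110
Decimal: 1068 | 5630 = 5630



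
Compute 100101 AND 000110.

AND: 1 only when both bits are 1
  100101
& 000110
--------
  000100
Decimal: 37 & 6 = 4



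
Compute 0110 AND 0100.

AND: 1 only when both bits are 1
  0110
& 0100
------
  0100
Decimal: 6 & 4 = 4



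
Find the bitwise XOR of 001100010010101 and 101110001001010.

XOR: 1 when bits differ
  001100010010101
^ 101110001001010
-----------------
  100010011011111
Decimal: 6293 ^ 23626 = 17631



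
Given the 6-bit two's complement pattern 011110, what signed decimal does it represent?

Binary: 011110
Sign bit: 0 (non-negative)
Read directly as an unsigned value:
011110 = 16 + 8 + 4 + 2 = 30
Value: 30



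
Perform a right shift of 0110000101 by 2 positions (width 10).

Original: 0110000101 (decimal 389)
Shift right by 2 positions
Drop the 2 low bits; fill with zeros on the left
Result: 0001100001 (decimal 97)
Equivalent: 389 >> 2 = 389 ÷ 2^2 = 97



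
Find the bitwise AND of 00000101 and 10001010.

AND: 1 only when both bits are 1
  00000101
& 10001010
----------
  00000000
Decimal: 5 & 138 = 0

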